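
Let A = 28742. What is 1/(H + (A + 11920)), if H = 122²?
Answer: 1/55546 ≈ 1.8003e-5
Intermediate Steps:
H = 14884
1/(H + (A + 11920)) = 1/(14884 + (28742 + 11920)) = 1/(14884 + 40662) = 1/55546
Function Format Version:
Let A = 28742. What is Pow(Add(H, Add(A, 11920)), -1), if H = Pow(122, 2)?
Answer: Rational(1, 55546) ≈ 1.8003e-5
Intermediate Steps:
H = 14884
Pow(Add(H, Add(A, 11920)), -1) = Pow(Add(14884, Add(28742, 11920)), -1) = Pow(Add(14884, 40662), -1) = Pow(55546, -1) = Rational(1, 55546)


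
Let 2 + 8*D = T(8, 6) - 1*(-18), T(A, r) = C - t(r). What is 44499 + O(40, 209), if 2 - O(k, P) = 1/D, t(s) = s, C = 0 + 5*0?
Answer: 222501/5 ≈ 44500.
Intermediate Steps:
C = 0 (C = 0 + 0 = 0)
T(A, r) = -r (T(A, r) = 0 - r = -r)
D = 5/4 (D = -¼ + (-1*6 - 1*(-18))/8 = -¼ + (-6 + 18)/8 = -¼ + (⅛)*12 = -¼ + 3/2 = 5/4 ≈ 1.2500)
O(k, P) = 6/5 (O(k, P) = 2 - 1/5/4 = 2 - 1*⅘ = 2 - ⅘ = 6/5)
44499 + O(40, 209) = 44499 + 6/5 = 222501/5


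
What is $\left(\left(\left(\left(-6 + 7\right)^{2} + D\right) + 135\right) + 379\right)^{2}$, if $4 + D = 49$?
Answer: $313600$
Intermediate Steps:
$D = 45$ ($D = -4 + 49 = 45$)
$\left(\left(\left(\left(-6 + 7\right)^{2} + D\right) + 135\right) + 379\right)^{2} = \left(\left(\left(\left(-6 + 7\right)^{2} + 45\right) + 135\right) + 379\right)^{2} = \left(\left(\left(1^{2} + 45\right) + 135\right) + 379\right)^{2} = \left(\left(\left(1 + 45\right) + 135\right) + 379\right)^{2} = \left(\left(46 + 135\right) + 379\right)^{2} = \left(181 + 379\right)^{2} = 560^{2} = 313600$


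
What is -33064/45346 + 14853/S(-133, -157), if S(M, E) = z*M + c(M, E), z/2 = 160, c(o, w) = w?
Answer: -347653171/322840847 ≈ -1.0769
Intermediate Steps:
z = 320 (z = 2*160 = 320)
S(M, E) = E + 320*M (S(M, E) = 320*M + E = E + 320*M)
-33064/45346 + 14853/S(-133, -157) = -33064/45346 + 14853/(-157 + 320*(-133)) = -33064*1/45346 + 14853/(-157 - 42560) = -16532/22673 + 14853/(-42717) = -16532/22673 + 14853*(-1/42717) = -16532/22673 - 4951/14239 = -347653171/322840847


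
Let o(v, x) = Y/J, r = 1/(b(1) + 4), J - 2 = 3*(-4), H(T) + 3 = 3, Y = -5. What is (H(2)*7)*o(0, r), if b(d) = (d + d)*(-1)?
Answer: 0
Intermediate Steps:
H(T) = 0 (H(T) = -3 + 3 = 0)
b(d) = -2*d (b(d) = (2*d)*(-1) = -2*d)
J = -10 (J = 2 + 3*(-4) = 2 - 12 = -10)
r = 1/2 (r = 1/(-2*1 + 4) = 1/(-2 + 4) = 1/2 ≈ 0.50000)
o(v, x) = 1/2 (o(v, x) = -5/(-10) = -5*(-1/10) = 1/2)
(H(2)*7)*o(0, r) = (0*7)*(1/2) = 0*(1/2) = 0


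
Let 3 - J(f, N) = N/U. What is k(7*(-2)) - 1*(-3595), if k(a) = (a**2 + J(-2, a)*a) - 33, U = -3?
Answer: 11344/3 ≈ 3781.3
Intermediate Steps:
J(f, N) = 3 + N/3 (J(f, N) = 3 - N/(-3) = 3 - N*(-1)/3 = 3 - (-1)*N/3 = 3 + N/3)
k(a) = -33 + a**2 + a*(3 + a/3) (k(a) = (a**2 + (3 + a/3)*a) - 33 = (a**2 + a*(3 + a/3)) - 33 = -33 + a**2 + a*(3 + a/3))
k(7*(-2)) - 1*(-3595) = (-33 + 3*(7*(-2)) + 4*(7*(-2))**2/3) - 1*(-3595) = (-33 + 3*(-14) + (4/3)*(-14)**2) + 3595 = (-33 - 42 + (4/3)*196) + 3595 = (-33 - 42 + 784/3) + 3595 = 559/3 + 3595 = 11344/3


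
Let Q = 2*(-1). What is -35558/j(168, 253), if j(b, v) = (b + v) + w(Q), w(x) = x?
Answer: -35558/419 ≈ -84.864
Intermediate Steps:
Q = -2
j(b, v) = -2 + b + v (j(b, v) = (b + v) - 2 = -2 + b + v)
-35558/j(168, 253) = -35558/(-2 + 168 + 253) = -35558/419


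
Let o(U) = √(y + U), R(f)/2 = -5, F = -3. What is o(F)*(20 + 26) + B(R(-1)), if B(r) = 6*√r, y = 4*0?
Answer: I*(6*√10 + 46*√3) ≈ 98.648*I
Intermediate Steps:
R(f) = -10 (R(f) = 2*(-5) = -10)
y = 0
o(U) = √U (o(U) = √(0 + U) = √U)
o(F)*(20 + 26) + B(R(-1)) = √(-3)*(20 + 26) + 6*√(-10) = (I*√3)*46 + 6*(I*√10) = 46*I*√3 + 6*I*√10 = 6*I*√10 + 46*I*√3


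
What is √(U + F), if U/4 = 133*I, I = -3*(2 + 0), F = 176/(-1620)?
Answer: 2*I*√1616005/45 ≈ 56.499*I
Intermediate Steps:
F = -44/405 (F = 176*(-1/1620) = -44/405 ≈ -0.10864)
I = -6 (I = -3*2 = -6)
U = -3192 (U = 4*(133*(-6)) = 4*(-798) = -3192)
√(U + F) = √(-3192 - 44/405) = √(-1292804/405) = 2*I*√1616005/45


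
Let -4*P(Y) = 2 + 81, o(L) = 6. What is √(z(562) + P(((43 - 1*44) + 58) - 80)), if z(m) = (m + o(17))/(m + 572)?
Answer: 5*I*√12859/126 ≈ 4.4999*I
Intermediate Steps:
P(Y) = -83/4 (P(Y) = -(2 + 81)/4 = -¼*83 = -83/4)
z(m) = (6 + m)/(572 + m) (z(m) = (m + 6)/(m + 572) = (6 + m)/(572 + m))
√(z(562) + P(((43 - 1*44) + 58) - 80)) = √((6 + 562)/(572 + 562) - 83/4) = √(568/1134 - 83/4) = √((1/1134)*568 - 83/4) = √(284/567 - 83/4) = √(-45925/2268) = 5*I*√12859/126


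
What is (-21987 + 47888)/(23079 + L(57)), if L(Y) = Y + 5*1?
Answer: 25901/23141 ≈ 1.1193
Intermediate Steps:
L(Y) = 5 + Y (L(Y) = Y + 5 = 5 + Y)
(-21987 + 47888)/(23079 + L(57)) = (-21987 + 47888)/(23079 + (5 + 57)) = 25901/(23079 + 62) = 25901/23141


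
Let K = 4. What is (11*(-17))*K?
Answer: -748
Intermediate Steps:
(11*(-17))*K = (11*(-17))*4 = -187*4 = -748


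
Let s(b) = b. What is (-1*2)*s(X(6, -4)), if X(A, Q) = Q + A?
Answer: -4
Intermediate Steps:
X(A, Q) = A + Q
(-1*2)*s(X(6, -4)) = (-1*2)*(6 - 4) = -2*2 = -4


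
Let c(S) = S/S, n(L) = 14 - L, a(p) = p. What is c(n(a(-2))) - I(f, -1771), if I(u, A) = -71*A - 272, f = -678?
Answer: -125468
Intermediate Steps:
c(S) = 1
I(u, A) = -272 - 71*A
c(n(a(-2))) - I(f, -1771) = 1 - (-272 - 71*(-1771)) = 1 - (-272 + 125741) = 1 - 1*125469 = 1 - 125469 = -125468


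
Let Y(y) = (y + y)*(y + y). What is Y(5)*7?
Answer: 700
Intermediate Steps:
Y(y) = 4*y² (Y(y) = (2*y)*(2*y) = 4*y²)
Y(5)*7 = (4*5²)*7 = (4*25)*7 = 100*7 = 700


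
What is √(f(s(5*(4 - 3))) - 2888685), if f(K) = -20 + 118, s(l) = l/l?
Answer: I*√2888587 ≈ 1699.6*I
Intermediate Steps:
s(l) = 1
f(K) = 98
√(f(s(5*(4 - 3))) - 2888685) = √(98 - 2888685) = √(-2888587) = I*√2888587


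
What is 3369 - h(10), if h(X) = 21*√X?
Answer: 3369 - 21*√10 ≈ 3302.6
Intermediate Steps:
3369 - h(10) = 3369 - 21*√10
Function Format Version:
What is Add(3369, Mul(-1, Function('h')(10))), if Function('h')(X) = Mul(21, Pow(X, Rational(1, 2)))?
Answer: Add(3369, Mul(-21, Pow(10, Rational(1, 2)))) ≈ 3302.6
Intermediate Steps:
Add(3369, Mul(-1, Function('h')(10))) = Add(3369, Mul(-1, Mul(21, Pow(10, Rational(1, 2))))) = Add(3369, Mul(-21, Pow(10, Rational(1, 2))))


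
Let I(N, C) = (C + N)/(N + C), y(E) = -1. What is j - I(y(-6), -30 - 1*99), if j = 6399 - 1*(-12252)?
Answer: 18650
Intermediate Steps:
j = 18651 (j = 6399 + 12252 = 18651)
I(N, C) = 1 (I(N, C) = (C + N)/(C + N) = 1)
j - I(y(-6), -30 - 1*99) = 18651 - 1*1 = 18651 - 1 = 18650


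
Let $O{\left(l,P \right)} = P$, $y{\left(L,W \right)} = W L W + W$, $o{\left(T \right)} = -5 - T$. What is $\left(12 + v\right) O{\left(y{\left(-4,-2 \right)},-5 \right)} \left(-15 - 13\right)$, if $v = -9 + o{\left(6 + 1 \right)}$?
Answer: $-1260$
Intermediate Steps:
$y{\left(L,W \right)} = W + L W^{2}$ ($y{\left(L,W \right)} = L W W + W = L W^{2} + W = W + L W^{2}$)
$v = -21$ ($v = -9 - 12 = -21$)
$\left(12 + v\right) O{\left(y{\left(-4,-2 \right)},-5 \right)} \left(-15 - 13\right) = \left(12 - 21\right) \left(-5\right) \left(-15 - 13\right) = \left(-9\right) \left(-5\right) \left(-15 - 13\right) = 45 \left(-28\right) = -1260$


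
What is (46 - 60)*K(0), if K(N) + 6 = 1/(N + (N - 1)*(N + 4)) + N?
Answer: 175/2 ≈ 87.500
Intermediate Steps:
K(N) = -6 + N + 1/(N + (-1 + N)*(4 + N)) (K(N) = -6 + (1/(N + (N - 1)*(N + 4)) + N) = -6 + (1/(N + (-1 + N)*(4 + N)) + N) = -6 + (N + 1/(N + (-1 + N)*(4 + N))) = -6 + N + 1/(N + (-1 + N)*(4 + N)))
(46 - 60)*K(0) = (46 - 60)*((25 + 0**3 - 28*0 - 2*0**2)/(-4 + 0**2 + 4*0)) = -14*(25 + 0 + 0 - 2*0)/(-4 + 0 + 0) = -14*(25 + 0 + 0 + 0)/(-4) = -(-7)*25/2 = -14*(-25/4) = 175/2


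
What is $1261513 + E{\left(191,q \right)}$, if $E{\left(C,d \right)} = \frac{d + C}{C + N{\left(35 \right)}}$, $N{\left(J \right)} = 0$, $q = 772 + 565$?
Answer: $1261521$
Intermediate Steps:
$q = 1337$
$E{\left(C,d \right)} = \frac{C + d}{C}$ ($E{\left(C,d \right)} = \frac{d + C}{C + 0} = \frac{C + d}{C}$)
$1261513 + E{\left(191,q \right)} = 1261513 + \frac{191 + 1337}{191} = 1261513 + \frac{1}{191} \cdot 1528 = 1261513 + 8 = 1261521$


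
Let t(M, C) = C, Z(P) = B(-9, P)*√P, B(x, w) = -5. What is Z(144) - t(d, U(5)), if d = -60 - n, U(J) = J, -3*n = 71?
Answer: -65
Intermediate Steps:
n = -71/3 (n = -⅓*71 = -71/3 ≈ -23.667)
Z(P) = -5*√P
d = -109/3 (d = -60 - 1*(-71/3) = -60 + 71/3 = -109/3 ≈ -36.333)
Z(144) - t(d, U(5)) = -5*√144 - 1*5 = -5*12 - 5 = -60 - 5 = -65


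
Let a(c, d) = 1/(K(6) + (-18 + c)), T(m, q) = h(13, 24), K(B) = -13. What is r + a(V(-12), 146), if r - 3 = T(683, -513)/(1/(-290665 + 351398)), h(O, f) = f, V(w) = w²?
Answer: 164708236/113 ≈ 1.4576e+6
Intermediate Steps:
T(m, q) = 24
a(c, d) = 1/(-31 + c) (a(c, d) = 1/(-13 + (-18 + c)) = 1/(-31 + c))
r = 1457595 (r = 3 + 24/(1/(-290665 + 351398)) = 3 + 24/(1/60733) = 3 + 24*60733 = 3 + 1457592 = 1457595)
r + a(V(-12), 146) = 1457595 + 1/(-31 + (-12)²) = 1457595 + 1/(-31 + 144) = 1457595 + 1/113 = 164708236/113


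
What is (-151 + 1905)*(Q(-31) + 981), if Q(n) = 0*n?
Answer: 1720674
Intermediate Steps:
Q(n) = 0
(-151 + 1905)*(Q(-31) + 981) = (-151 + 1905)*(0 + 981) = 1754*981 = 1720674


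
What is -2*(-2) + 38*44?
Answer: 1676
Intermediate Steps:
-2*(-2) + 38*44 = 4 + 1672 = 1676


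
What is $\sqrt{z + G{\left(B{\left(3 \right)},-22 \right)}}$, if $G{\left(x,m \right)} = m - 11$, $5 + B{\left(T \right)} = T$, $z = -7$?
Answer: $2 i \sqrt{10} \approx 6.3246 i$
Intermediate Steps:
$B{\left(T \right)} = -5 + T$
$G{\left(x,m \right)} = -11 + m$ ($G{\left(x,m \right)} = m - 11 = -11 + m$)
$\sqrt{z + G{\left(B{\left(3 \right)},-22 \right)}} = \sqrt{-7 - 33} = \sqrt{-40} = 2 i \sqrt{10}$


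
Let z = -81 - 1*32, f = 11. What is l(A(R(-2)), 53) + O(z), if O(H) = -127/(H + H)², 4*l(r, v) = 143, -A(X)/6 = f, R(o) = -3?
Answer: 456460/12769 ≈ 35.747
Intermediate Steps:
A(X) = -66 (A(X) = -6*11 = -66)
z = -113 (z = -81 - 32 = -113)
l(r, v) = 143/4 (l(r, v) = (¼)*143 = 143/4)
O(H) = -127/(4*H²) (O(H) = -127*1/(4*H²) = -127/(4*H²))
l(A(R(-2)), 53) + O(z) = 143/4 - 127/4/(-113)² = 143/4 - 127/4*1/12769 = 143/4 - 127/51076 = 456460/12769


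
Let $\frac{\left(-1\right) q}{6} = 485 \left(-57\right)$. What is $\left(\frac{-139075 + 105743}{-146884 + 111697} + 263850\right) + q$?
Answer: $\frac{15120590972}{35187} \approx 4.2972 \cdot 10^{5}$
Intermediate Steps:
$q = 165870$ ($q = - 6 \cdot 485 \left(-57\right) = \left(-6\right) \left(-27645\right) = 165870$)
$\left(\frac{-139075 + 105743}{-146884 + 111697} + 263850\right) + q = \left(\frac{-139075 + 105743}{-146884 + 111697} + 263850\right) + 165870 = \left(- \frac{33332}{-35187} + 263850\right) + 165870 = \left(\left(-33332\right) \left(- \frac{1}{35187}\right) + 263850\right) + 165870 = \left(\frac{33332}{35187} + 263850\right) + 165870 = \frac{9284123282}{35187} + 165870 = \frac{15120590972}{35187}$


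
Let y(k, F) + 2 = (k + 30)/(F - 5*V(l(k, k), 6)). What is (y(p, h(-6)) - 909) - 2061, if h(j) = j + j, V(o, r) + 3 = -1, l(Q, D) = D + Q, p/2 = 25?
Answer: -2962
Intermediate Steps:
p = 50 (p = 2*25 = 50)
V(o, r) = -4 (V(o, r) = -3 - 1 = -4)
h(j) = 2*j
y(k, F) = -2 + (30 + k)/(20 + F) (y(k, F) = -2 + (k + 30)/(F - 5*(-4)) = -2 + (30 + k)/(F + 20) = -2 + (30 + k)/(20 + F))
(y(p, h(-6)) - 909) - 2061 = ((-10 + 50 - 4*(-6))/(20 + 2*(-6)) - 909) - 2061 = ((-10 + 50 - 2*(-12))/(20 - 12) - 909) - 2061 = ((-10 + 50 + 24)/8 - 909) - 2061 = ((⅛)*64 - 909) - 2061 = (8 - 909) - 2061 = -901 - 2061 = -2962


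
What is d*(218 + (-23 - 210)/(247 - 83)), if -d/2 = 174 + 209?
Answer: -13603777/82 ≈ -1.6590e+5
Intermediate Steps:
d = -766 (d = -2*(174 + 209) = -2*383 = -766)
d*(218 + (-23 - 210)/(247 - 83)) = -766*(218 + (-23 - 210)/(247 - 83)) = -766*(218 - 233/164) = -766*35519/164 = -13603777/82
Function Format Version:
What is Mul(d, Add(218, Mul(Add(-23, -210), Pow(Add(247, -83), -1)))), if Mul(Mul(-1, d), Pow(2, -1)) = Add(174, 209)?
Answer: Rational(-13603777, 82) ≈ -1.6590e+5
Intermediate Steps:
d = -766 (d = Mul(-2, Add(174, 209)) = Mul(-2, 383) = -766)
Mul(d, Add(218, Mul(Add(-23, -210), Pow(Add(247, -83), -1)))) = Mul(-766, Add(218, Mul(Add(-23, -210), Pow(Add(247, -83), -1)))) = Mul(-766, Add(218, Mul(-233, Pow(164, -1)))) = Mul(-766, Add(218, Mul(-233, Rational(1, 164)))) = Mul(-766, Add(218, Rational(-233, 164))) = Mul(-766, Rational(35519, 164)) = Rational(-13603777, 82)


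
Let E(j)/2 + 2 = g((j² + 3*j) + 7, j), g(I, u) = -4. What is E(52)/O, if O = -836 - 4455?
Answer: 12/5291 ≈ 0.0022680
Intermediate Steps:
E(j) = -12 (E(j) = -4 + 2*(-4) = -4 - 8 = -12)
O = -5291
E(52)/O = -12/(-5291) = -12*(-1/5291) = 12/5291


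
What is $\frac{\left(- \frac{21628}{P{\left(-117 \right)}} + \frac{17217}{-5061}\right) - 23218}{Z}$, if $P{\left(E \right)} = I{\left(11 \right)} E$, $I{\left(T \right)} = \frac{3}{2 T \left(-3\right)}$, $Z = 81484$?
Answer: $- \frac{5386118677}{16083230436} \approx -0.33489$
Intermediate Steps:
$I{\left(T \right)} = - \frac{1}{2 T}$ ($I{\left(T \right)} = \frac{3}{\left(-6\right) T} = 3 \left(- \frac{1}{6 T}\right) = - \frac{1}{2 T}$)
$P{\left(E \right)} = - \frac{E}{22}$ ($P{\left(E \right)} = - \frac{1}{2 \cdot 11} E = \left(- \frac{1}{2}\right) \frac{1}{11} E = - \frac{E}{22}$)
$\frac{\left(- \frac{21628}{P{\left(-117 \right)}} + \frac{17217}{-5061}\right) - 23218}{Z} = \frac{\left(- \frac{21628}{\left(- \frac{1}{22}\right) \left(-117\right)} + \frac{17217}{-5061}\right) - 23218}{81484} = \left(\left(- \frac{21628}{\frac{117}{22}} + 17217 \left(- \frac{1}{5061}\right)\right) - 23218\right) \frac{1}{81484} = \left(\left(\left(-21628\right) \frac{22}{117} - \frac{5739}{1687}\right) - 23218\right) \frac{1}{81484} = \left(\left(- \frac{475816}{117} - \frac{5739}{1687}\right) - 23218\right) \frac{1}{81484} = \left(- \frac{803373055}{197379} - 23218\right) \frac{1}{81484} = \left(- \frac{5386118677}{197379}\right) \frac{1}{81484} = - \frac{5386118677}{16083230436}$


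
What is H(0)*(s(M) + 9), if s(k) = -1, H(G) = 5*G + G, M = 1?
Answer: 0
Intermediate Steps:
H(G) = 6*G
H(0)*(s(M) + 9) = (6*0)*(-1 + 9) = 0*8 = 0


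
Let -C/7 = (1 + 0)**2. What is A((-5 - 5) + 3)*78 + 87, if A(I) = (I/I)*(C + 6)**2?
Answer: 165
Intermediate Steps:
C = -7 (C = -7*(1 + 0)**2 = -7*1**2 = -7*1 = -7)
A(I) = 1 (A(I) = (I/I)*(-7 + 6)**2 = 1*(-1)**2 = 1*1 = 1)
A((-5 - 5) + 3)*78 + 87 = 1*78 + 87 = 78 + 87 = 165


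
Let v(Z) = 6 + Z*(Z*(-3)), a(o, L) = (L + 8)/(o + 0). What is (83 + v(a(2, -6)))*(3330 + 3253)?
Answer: 566138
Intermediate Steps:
a(o, L) = (8 + L)/o
v(Z) = 6 - 3*Z² (v(Z) = 6 + Z*(-3*Z) = 6 - 3*Z²)
(83 + v(a(2, -6)))*(3330 + 3253) = (83 + (6 - 3*(8 - 6)²/4))*(3330 + 3253) = (83 + (6 - 3*1²))*6583 = (83 + (6 - 3*1))*6583 = (83 + (6 - 3))*6583 = (83 + 3)*6583 = 86*6583 = 566138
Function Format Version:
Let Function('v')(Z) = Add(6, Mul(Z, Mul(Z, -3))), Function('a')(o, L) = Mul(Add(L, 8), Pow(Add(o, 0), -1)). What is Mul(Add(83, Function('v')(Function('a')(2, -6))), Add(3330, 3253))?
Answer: 566138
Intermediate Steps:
Function('a')(o, L) = Mul(Pow(o, -1), Add(8, L)) (Function('a')(o, L) = Mul(Add(8, L), Pow(o, -1)) = Mul(Pow(o, -1), Add(8, L)))
Function('v')(Z) = Add(6, Mul(-3, Pow(Z, 2))) (Function('v')(Z) = Add(6, Mul(Z, Mul(-3, Z))) = Add(6, Mul(-3, Pow(Z, 2))))
Mul(Add(83, Function('v')(Function('a')(2, -6))), Add(3330, 3253)) = Mul(Add(83, Add(6, Mul(-3, Pow(Mul(Pow(2, -1), Add(8, -6)), 2)))), Add(3330, 3253)) = Mul(Add(83, Add(6, Mul(-3, Pow(Mul(Rational(1, 2), 2), 2)))), 6583) = Mul(Add(83, Add(6, Mul(-3, Pow(1, 2)))), 6583) = Mul(Add(83, Add(6, Mul(-3, 1))), 6583) = Mul(Add(83, Add(6, -3)), 6583) = Mul(Add(83, 3), 6583) = Mul(86, 6583) = 566138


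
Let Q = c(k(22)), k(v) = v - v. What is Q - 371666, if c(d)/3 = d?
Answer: -371666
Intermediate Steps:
k(v) = 0
c(d) = 3*d
Q = 0 (Q = 3*0 = 0)
Q - 371666 = 0 - 371666 = -371666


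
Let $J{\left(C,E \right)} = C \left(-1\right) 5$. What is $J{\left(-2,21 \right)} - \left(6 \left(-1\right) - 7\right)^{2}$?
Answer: $-159$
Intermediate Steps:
$J{\left(C,E \right)} = - 5 C$ ($J{\left(C,E \right)} = - C 5 = - 5 C$)
$J{\left(-2,21 \right)} - \left(6 \left(-1\right) - 7\right)^{2} = \left(-5\right) \left(-2\right) - \left(6 \left(-1\right) - 7\right)^{2} = 10 - \left(-6 - 7\right)^{2} = 10 - \left(-13\right)^{2} = 10 - 169 = -159$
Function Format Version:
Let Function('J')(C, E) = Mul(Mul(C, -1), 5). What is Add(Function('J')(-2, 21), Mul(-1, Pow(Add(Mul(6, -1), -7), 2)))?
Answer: -159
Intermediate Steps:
Function('J')(C, E) = Mul(-5, C) (Function('J')(C, E) = Mul(Mul(-1, C), 5) = Mul(-5, C))
Add(Function('J')(-2, 21), Mul(-1, Pow(Add(Mul(6, -1), -7), 2))) = Add(Mul(-5, -2), Mul(-1, Pow(Add(Mul(6, -1), -7), 2))) = Add(10, Mul(-1, Pow(Add(-6, -7), 2))) = Add(10, Mul(-1, Pow(-13, 2))) = Add(10, Mul(-1, 169)) = Add(10, -169) = -159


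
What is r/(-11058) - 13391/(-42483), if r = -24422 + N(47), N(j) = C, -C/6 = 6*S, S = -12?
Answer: 9263848/3728389 ≈ 2.4847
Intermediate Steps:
C = 432 (C = -36*(-12) = -6*(-72) = 432)
N(j) = 432
r = -23990 (r = -24422 + 432 = -23990)
r/(-11058) - 13391/(-42483) = -23990/(-11058) - 13391/(-42483) = -23990*(-1/11058) - 13391*(-1/42483) = 11995/5529 + 1913/6069 = 9263848/3728389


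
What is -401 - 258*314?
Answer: -81413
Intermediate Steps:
-401 - 258*314 = -401 - 81012 = -81413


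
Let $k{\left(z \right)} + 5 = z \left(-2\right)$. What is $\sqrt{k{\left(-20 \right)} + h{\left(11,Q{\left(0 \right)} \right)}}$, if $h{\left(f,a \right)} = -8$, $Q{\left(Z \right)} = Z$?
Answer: $3 \sqrt{3} \approx 5.1962$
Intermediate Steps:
$k{\left(z \right)} = -5 - 2 z$ ($k{\left(z \right)} = -5 + z \left(-2\right) = -5 - 2 z$)
$\sqrt{k{\left(-20 \right)} + h{\left(11,Q{\left(0 \right)} \right)}} = \sqrt{\left(-5 - -40\right) - 8} = \sqrt{\left(-5 + 40\right) - 8} = \sqrt{35 - 8} = \sqrt{27} = 3 \sqrt{3}$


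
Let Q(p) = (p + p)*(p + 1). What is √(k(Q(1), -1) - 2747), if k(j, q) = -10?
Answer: I*√2757 ≈ 52.507*I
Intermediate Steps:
Q(p) = 2*p*(1 + p) (Q(p) = (2*p)*(1 + p) = 2*p*(1 + p))
√(k(Q(1), -1) - 2747) = √(-10 - 2747) = √(-2757) = I*√2757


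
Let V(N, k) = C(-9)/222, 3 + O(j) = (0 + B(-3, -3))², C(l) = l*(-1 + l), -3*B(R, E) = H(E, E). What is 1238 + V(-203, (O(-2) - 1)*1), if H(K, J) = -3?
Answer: 45821/37 ≈ 1238.4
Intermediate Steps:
B(R, E) = 1 (B(R, E) = -⅓*(-3) = 1)
O(j) = -2 (O(j) = -3 + (0 + 1)² = -3 + 1² = -3 + 1 = -2)
V(N, k) = 15/37 (V(N, k) = -9*(-1 - 9)/222 = -9*(-10)*(1/222) = 90*(1/222) = 15/37)
1238 + V(-203, (O(-2) - 1)*1) = 1238 + 15/37 = 45821/37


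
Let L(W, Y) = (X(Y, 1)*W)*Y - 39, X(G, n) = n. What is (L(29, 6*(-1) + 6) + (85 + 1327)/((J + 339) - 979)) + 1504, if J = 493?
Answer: 213943/147 ≈ 1455.4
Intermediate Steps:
L(W, Y) = -39 + W*Y (L(W, Y) = (1*W)*Y - 39 = W*Y - 39 = -39 + W*Y)
(L(29, 6*(-1) + 6) + (85 + 1327)/((J + 339) - 979)) + 1504 = ((-39 + 29*(6*(-1) + 6)) + (85 + 1327)/((493 + 339) - 979)) + 1504 = ((-39 + 29*(-6 + 6)) + 1412/(832 - 979)) + 1504 = ((-39 + 29*0) + 1412/(-147)) + 1504 = ((-39 + 0) + 1412*(-1/147)) + 1504 = (-39 - 1412/147) + 1504 = -7145/147 + 1504 = 213943/147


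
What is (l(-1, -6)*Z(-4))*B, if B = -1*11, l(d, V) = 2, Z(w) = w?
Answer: 88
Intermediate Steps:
B = -11
(l(-1, -6)*Z(-4))*B = (2*(-4))*(-11) = -8*(-11) = 88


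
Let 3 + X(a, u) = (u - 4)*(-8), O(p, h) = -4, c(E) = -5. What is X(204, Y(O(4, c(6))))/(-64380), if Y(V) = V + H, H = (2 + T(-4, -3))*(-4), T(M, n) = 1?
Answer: -157/64380 ≈ -0.0024386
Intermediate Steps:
H = -12 (H = (2 + 1)*(-4) = 3*(-4) = -12)
Y(V) = -12 + V (Y(V) = V - 12 = -12 + V)
X(a, u) = 29 - 8*u (X(a, u) = -3 + (u - 4)*(-8) = -3 + (-4 + u)*(-8) = -3 + (32 - 8*u) = 29 - 8*u)
X(204, Y(O(4, c(6))))/(-64380) = (29 - 8*(-12 - 4))/(-64380) = (29 - 8*(-16))*(-1/64380) = (29 + 128)*(-1/64380) = 157*(-1/64380) = -157/64380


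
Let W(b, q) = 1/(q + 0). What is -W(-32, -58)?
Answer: 1/58 ≈ 0.017241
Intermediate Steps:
W(b, q) = 1/q
-W(-32, -58) = -1/(-58) = -1*(-1/58) = 1/58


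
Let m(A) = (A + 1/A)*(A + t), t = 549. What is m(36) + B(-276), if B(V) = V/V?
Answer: 84309/4 ≈ 21077.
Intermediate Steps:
m(A) = (549 + A)*(A + 1/A) (m(A) = (A + 1/A)*(A + 549) = (A + 1/A)*(549 + A) = (549 + A)*(A + 1/A))
B(V) = 1
m(36) + B(-276) = (1 + 36² + 549*36 + 549/36) + 1 = (1 + 1296 + 19764 + 549*(1/36)) + 1 = (1 + 1296 + 19764 + 61/4) + 1 = 84305/4 + 1 = 84309/4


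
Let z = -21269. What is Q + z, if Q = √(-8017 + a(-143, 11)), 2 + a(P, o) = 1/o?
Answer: -21269 + 4*I*√60643/11 ≈ -21269.0 + 89.548*I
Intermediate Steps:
a(P, o) = -2 + 1/o
Q = 4*I*√60643/11 (Q = √(-8017 + (-2 + 1/11)) = √(-8017 - 21/11) = √(-88208/11) = 4*I*√60643/11 ≈ 89.548*I)
Q + z = 4*I*√60643/11 - 21269 = -21269 + 4*I*√60643/11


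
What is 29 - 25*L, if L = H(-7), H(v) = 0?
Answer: 29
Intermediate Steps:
L = 0
29 - 25*L = 29 - 25*0 = 29 + 0 = 29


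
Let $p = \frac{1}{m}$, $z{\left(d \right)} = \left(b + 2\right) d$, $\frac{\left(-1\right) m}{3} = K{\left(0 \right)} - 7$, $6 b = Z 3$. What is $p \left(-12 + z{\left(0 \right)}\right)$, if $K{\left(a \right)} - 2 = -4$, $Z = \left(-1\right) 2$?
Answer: $- \frac{4}{9} \approx -0.44444$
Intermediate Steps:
$Z = -2$
$b = -1$ ($b = \frac{\left(-2\right) 3}{6} = \frac{1}{6} \left(-6\right) = -1$)
$K{\left(a \right)} = -2$ ($K{\left(a \right)} = 2 - 4 = -2$)
$m = 27$ ($m = - 3 \left(-2 - 7\right) = \left(-3\right) \left(-9\right) = 27$)
$z{\left(d \right)} = d$ ($z{\left(d \right)} = \left(-1 + 2\right) d = 1 d = d$)
$p = \frac{1}{27} \approx 0.037037$
$p \left(-12 + z{\left(0 \right)}\right) = \frac{-12 + 0}{27} = \frac{1}{27} \left(-12\right) = - \frac{4}{9}$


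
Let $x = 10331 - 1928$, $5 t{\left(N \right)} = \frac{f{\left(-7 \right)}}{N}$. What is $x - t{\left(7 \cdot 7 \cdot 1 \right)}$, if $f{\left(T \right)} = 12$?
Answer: $\frac{2058723}{245} \approx 8403.0$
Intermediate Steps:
$t{\left(N \right)} = \frac{12}{5 N}$ ($t{\left(N \right)} = \frac{12 \frac{1}{N}}{5} = \frac{12}{5 N}$)
$x = 8403$
$x - t{\left(7 \cdot 7 \cdot 1 \right)} = 8403 - \frac{12}{5 \cdot 7 \cdot 7 \cdot 1} = 8403 - \frac{12}{5 \cdot 49 \cdot 1} = 8403 - \frac{12}{5 \cdot 49} = 8403 - \frac{12}{5} \cdot \frac{1}{49} = 8403 - \frac{12}{245} = \frac{2058723}{245}$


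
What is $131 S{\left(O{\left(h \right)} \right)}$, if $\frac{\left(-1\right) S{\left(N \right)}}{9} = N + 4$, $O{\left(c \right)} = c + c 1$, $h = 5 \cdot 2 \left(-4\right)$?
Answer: $89604$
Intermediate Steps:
$h = -40$ ($h = 10 \left(-4\right) = -40$)
$O{\left(c \right)} = 2 c$ ($O{\left(c \right)} = c + c = 2 c$)
$S{\left(N \right)} = -36 - 9 N$ ($S{\left(N \right)} = - 9 \left(N + 4\right) = - 9 \left(4 + N\right) = -36 - 9 N$)
$131 S{\left(O{\left(h \right)} \right)} = 131 \left(-36 - 9 \cdot 2 \left(-40\right)\right) = 131 \left(-36 - -720\right) = 131 \left(-36 + 720\right) = 131 \cdot 684 = 89604$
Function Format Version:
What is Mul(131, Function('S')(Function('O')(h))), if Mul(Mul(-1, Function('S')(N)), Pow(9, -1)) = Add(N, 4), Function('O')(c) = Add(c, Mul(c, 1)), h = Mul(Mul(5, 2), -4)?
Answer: 89604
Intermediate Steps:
h = -40 (h = Mul(10, -4) = -40)
Function('O')(c) = Mul(2, c) (Function('O')(c) = Add(c, c) = Mul(2, c))
Function('S')(N) = Add(-36, Mul(-9, N)) (Function('S')(N) = Mul(-9, Add(N, 4)) = Mul(-9, Add(4, N)) = Add(-36, Mul(-9, N)))
Mul(131, Function('S')(Function('O')(h))) = Mul(131, Add(-36, Mul(-9, Mul(2, -40)))) = Mul(131, Add(-36, Mul(-9, -80))) = Mul(131, Add(-36, 720)) = Mul(131, 684) = 89604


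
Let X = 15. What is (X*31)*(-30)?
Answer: -13950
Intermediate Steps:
(X*31)*(-30) = (15*31)*(-30) = 465*(-30) = -13950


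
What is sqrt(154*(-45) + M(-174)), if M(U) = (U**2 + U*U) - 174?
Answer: 2*sqrt(13362) ≈ 231.19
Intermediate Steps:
M(U) = -174 + 2*U**2 (M(U) = (U**2 + U**2) - 174 = 2*U**2 - 174 = -174 + 2*U**2)
sqrt(154*(-45) + M(-174)) = sqrt(154*(-45) + (-174 + 2*(-174)**2)) = sqrt(-6930 + (-174 + 2*30276)) = sqrt(-6930 + (-174 + 60552)) = sqrt(-6930 + 60378) = sqrt(53448) = 2*sqrt(13362)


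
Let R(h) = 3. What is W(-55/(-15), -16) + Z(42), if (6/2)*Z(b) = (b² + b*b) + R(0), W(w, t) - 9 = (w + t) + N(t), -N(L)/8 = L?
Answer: 3905/3 ≈ 1301.7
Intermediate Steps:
N(L) = -8*L
W(w, t) = 9 + w - 7*t (W(w, t) = 9 + ((w + t) - 8*t) = 9 + ((t + w) - 8*t) = 9 + (w - 7*t) = 9 + w - 7*t)
Z(b) = 1 + 2*b²/3 (Z(b) = ((b² + b*b) + 3)/3 = ((b² + b²) + 3)/3 = (2*b² + 3)/3 = (3 + 2*b²)/3 = 1 + 2*b²/3)
W(-55/(-15), -16) + Z(42) = (9 - 55/(-15) - 7*(-16)) + (1 + (⅔)*42²) = (9 - 55*(-1/15) + 112) + (1 + (⅔)*1764) = (9 + 11/3 + 112) + (1 + 1176) = 374/3 + 1177 = 3905/3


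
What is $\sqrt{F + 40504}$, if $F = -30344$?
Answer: $4 \sqrt{635} \approx 100.8$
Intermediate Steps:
$\sqrt{F + 40504} = \sqrt{-30344 + 40504} = \sqrt{10160} = 4 \sqrt{635}$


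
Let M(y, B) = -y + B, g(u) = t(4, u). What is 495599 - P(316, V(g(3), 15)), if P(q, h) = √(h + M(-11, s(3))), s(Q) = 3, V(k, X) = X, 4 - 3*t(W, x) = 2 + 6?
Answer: 495599 - √29 ≈ 4.9559e+5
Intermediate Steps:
t(W, x) = -4/3 (t(W, x) = 4/3 - (2 + 6)/3 = 4/3 - ⅓*8 = 4/3 - 8/3 = -4/3)
g(u) = -4/3
M(y, B) = B - y
P(q, h) = √(14 + h) (P(q, h) = √(h + (3 - 1*(-11))) = √(h + (3 + 11)) = √(h + 14) = √(14 + h))
495599 - P(316, V(g(3), 15)) = 495599 - √(14 + 15) = 495599 - √29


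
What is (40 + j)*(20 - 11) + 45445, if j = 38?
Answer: 46147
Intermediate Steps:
(40 + j)*(20 - 11) + 45445 = (40 + 38)*(20 - 11) + 45445 = 78*9 + 45445 = 702 + 45445 = 46147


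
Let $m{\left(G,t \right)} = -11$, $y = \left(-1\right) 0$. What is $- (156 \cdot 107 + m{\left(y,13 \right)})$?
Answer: $-16681$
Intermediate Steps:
$y = 0$
$- (156 \cdot 107 + m{\left(y,13 \right)}) = - (156 \cdot 107 - 11) = - (16692 - 11) = \left(-1\right) 16681 = -16681$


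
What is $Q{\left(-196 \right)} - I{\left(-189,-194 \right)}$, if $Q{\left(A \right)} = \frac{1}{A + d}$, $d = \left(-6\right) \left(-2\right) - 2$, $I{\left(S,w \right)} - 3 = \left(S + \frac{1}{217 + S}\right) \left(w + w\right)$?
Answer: $- \frac{95464135}{1302} \approx -73321.0$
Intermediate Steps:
$I{\left(S,w \right)} = 3 + 2 w \left(S + \frac{1}{217 + S}\right)$ ($I{\left(S,w \right)} = 3 + \left(S + \frac{1}{217 + S}\right) \left(w + w\right) = 3 + \left(S + \frac{1}{217 + S}\right) 2 w = 3 + 2 w \left(S + \frac{1}{217 + S}\right)$)
$d = 10$ ($d = 12 - 2 = 10$)
$Q{\left(A \right)} = \frac{1}{10 + A}$ ($Q{\left(A \right)} = \frac{1}{A + 10} = \frac{1}{10 + A}$)
$Q{\left(-196 \right)} - I{\left(-189,-194 \right)} = \frac{1}{10 - 196} - \frac{651 + 2 \left(-194\right) + 3 \left(-189\right) + 2 \left(-194\right) \left(-189\right)^{2} + 434 \left(-189\right) \left(-194\right)}{217 - 189} = \frac{1}{-186} - \frac{651 - 388 - 567 + 2 \left(-194\right) 35721 + 15913044}{28} = - \frac{1}{186} - \frac{651 - 388 - 567 - 13859748 + 15913044}{28} = - \frac{1}{186} - \frac{1}{28} \cdot 2052992 = - \frac{1}{186} - \frac{513248}{7} = - \frac{95464135}{1302}$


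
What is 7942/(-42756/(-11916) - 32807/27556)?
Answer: 217317803736/65604677 ≈ 3312.5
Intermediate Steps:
7942/(-42756/(-11916) - 32807/27556) = 7942/(-42756*(-1/11916) - 32807*1/27556) = 7942/(3563/993 - 32807/27556) = 7942/(65604677/27363108) = 7942*(27363108/65604677) = 217317803736/65604677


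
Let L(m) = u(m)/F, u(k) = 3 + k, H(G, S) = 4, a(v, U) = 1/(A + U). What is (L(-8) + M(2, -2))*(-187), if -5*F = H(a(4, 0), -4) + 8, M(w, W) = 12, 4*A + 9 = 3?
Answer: -31603/12 ≈ -2633.6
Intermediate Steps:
A = -3/2 (A = -9/4 + (1/4)*3 = -9/4 + 3/4 = -3/2 ≈ -1.5000)
a(v, U) = 1/(-3/2 + U)
F = -12/5 (F = -(4 + 8)/5 = -1/5*12 = -12/5 ≈ -2.4000)
L(m) = -5/4 - 5*m/12 (L(m) = (3 + m)/(-12/5) = (3 + m)*(-5/12) = -5/4 - 5*m/12)
(L(-8) + M(2, -2))*(-187) = ((-5/4 - 5/12*(-8)) + 12)*(-187) = ((-5/4 + 10/3) + 12)*(-187) = (25/12 + 12)*(-187) = (169/12)*(-187) = -31603/12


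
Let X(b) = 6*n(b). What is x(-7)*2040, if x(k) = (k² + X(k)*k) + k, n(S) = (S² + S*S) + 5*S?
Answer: -5312160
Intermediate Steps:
n(S) = 2*S² + 5*S (n(S) = (S² + S²) + 5*S = 2*S² + 5*S)
X(b) = 6*b*(5 + 2*b) (X(b) = 6*(b*(5 + 2*b)) = 6*b*(5 + 2*b))
x(k) = k + k² + 6*k²*(5 + 2*k) (x(k) = (k² + (6*k*(5 + 2*k))*k) + k = (k² + 6*k²*(5 + 2*k)) + k = k + k² + 6*k²*(5 + 2*k))
x(-7)*2040 = -7*(1 + 12*(-7)² + 31*(-7))*2040 = -7*(1 + 12*49 - 217)*2040 = -7*(1 + 588 - 217)*2040 = -7*372*2040 = -2604*2040 = -5312160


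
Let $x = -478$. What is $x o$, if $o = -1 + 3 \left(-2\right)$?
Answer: $3346$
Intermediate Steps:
$o = -7$ ($o = -1 - 6 = -7$)
$x o = \left(-478\right) \left(-7\right) = 3346$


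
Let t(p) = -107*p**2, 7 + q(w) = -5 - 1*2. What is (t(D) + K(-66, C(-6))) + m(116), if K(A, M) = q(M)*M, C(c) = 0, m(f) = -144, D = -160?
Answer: -2739344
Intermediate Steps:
q(w) = -14 (q(w) = -7 + (-5 - 1*2) = -7 + (-5 - 2) = -7 - 7 = -14)
K(A, M) = -14*M
(t(D) + K(-66, C(-6))) + m(116) = (-107*(-160)**2 - 14*0) - 144 = (-107*25600 + 0) - 144 = (-2739200 + 0) - 144 = -2739200 - 144 = -2739344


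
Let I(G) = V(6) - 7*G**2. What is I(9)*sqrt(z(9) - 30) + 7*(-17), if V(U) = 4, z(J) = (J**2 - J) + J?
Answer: -119 - 563*sqrt(51) ≈ -4139.6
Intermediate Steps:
z(J) = J**2
I(G) = 4 - 7*G**2
I(9)*sqrt(z(9) - 30) + 7*(-17) = (4 - 7*9**2)*sqrt(9**2 - 30) + 7*(-17) = (4 - 7*81)*sqrt(81 - 30) - 119 = (4 - 567)*sqrt(51) - 119 = -563*sqrt(51) - 119 = -119 - 563*sqrt(51)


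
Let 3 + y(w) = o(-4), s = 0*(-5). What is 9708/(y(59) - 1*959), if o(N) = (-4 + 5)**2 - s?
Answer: -9708/961 ≈ -10.102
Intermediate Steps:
s = 0
o(N) = 1 (o(N) = (-4 + 5)**2 - 1*0 = 1**2 + 0 = 1 + 0 = 1)
y(w) = -2 (y(w) = -3 + 1 = -2)
9708/(y(59) - 1*959) = 9708/(-2 - 1*959) = 9708/(-2 - 959) = 9708/(-961) = 9708*(-1/961) = -9708/961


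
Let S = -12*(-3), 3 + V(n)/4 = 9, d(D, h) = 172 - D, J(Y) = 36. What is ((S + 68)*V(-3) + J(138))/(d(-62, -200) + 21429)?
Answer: 844/7221 ≈ 0.11688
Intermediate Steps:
V(n) = 24 (V(n) = -12 + 4*9 = -12 + 36 = 24)
S = 36
((S + 68)*V(-3) + J(138))/(d(-62, -200) + 21429) = ((36 + 68)*24 + 36)/((172 - 1*(-62)) + 21429) = (104*24 + 36)/((172 + 62) + 21429) = (2496 + 36)/(234 + 21429) = 2532/21663 = 2532*(1/21663) = 844/7221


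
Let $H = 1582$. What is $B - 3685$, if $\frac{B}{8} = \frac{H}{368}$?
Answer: $- \frac{83964}{23} \approx -3650.6$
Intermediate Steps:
$B = \frac{791}{23}$ ($B = 8 \cdot \frac{1582}{368} = 8 \cdot 1582 \cdot \frac{1}{368} = 8 \cdot \frac{791}{184} = \frac{791}{23} \approx 34.391$)
$B - 3685 = \frac{791}{23} - 3685 = - \frac{83964}{23}$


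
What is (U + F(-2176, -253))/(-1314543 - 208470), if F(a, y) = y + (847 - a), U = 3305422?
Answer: -3308192/1523013 ≈ -2.1721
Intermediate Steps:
F(a, y) = 847 + y - a
(U + F(-2176, -253))/(-1314543 - 208470) = (3305422 + (847 - 253 - 1*(-2176)))/(-1314543 - 208470) = (3305422 + (847 - 253 + 2176))/(-1523013) = (3305422 + 2770)*(-1/1523013) = 3308192*(-1/1523013) = -3308192/1523013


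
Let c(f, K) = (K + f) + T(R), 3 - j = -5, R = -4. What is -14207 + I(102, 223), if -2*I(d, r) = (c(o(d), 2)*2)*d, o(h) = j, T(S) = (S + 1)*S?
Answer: -16451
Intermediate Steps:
T(S) = S*(1 + S) (T(S) = (1 + S)*S = S*(1 + S))
j = 8 (j = 3 - 1*(-5) = 3 + 5 = 8)
o(h) = 8
c(f, K) = 12 + K + f (c(f, K) = (K + f) - 4*(1 - 4) = (K + f) - 4*(-3) = (K + f) + 12 = 12 + K + f)
I(d, r) = -22*d (I(d, r) = -(12 + 2 + 8)*2*d/2 = -22*2*d/2 = -22*d)
-14207 + I(102, 223) = -14207 - 22*102 = -14207 - 2244 = -16451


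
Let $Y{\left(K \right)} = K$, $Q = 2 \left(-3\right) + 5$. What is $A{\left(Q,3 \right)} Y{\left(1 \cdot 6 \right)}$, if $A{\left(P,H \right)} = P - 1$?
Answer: $-12$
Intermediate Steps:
$Q = -1$ ($Q = -6 + 5 = -1$)
$A{\left(P,H \right)} = -1 + P$
$A{\left(Q,3 \right)} Y{\left(1 \cdot 6 \right)} = \left(-1 - 1\right) 1 \cdot 6 = \left(-2\right) 6 = -12$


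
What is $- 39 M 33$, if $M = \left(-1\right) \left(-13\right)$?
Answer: $-16731$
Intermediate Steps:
$M = 13$
$- 39 M 33 = \left(-39\right) 13 \cdot 33 = \left(-507\right) 33 = -16731$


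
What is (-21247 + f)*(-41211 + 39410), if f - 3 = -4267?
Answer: 45945311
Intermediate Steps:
f = -4264 (f = 3 - 4267 = -4264)
(-21247 + f)*(-41211 + 39410) = (-21247 - 4264)*(-41211 + 39410) = -25511*(-1801) = 45945311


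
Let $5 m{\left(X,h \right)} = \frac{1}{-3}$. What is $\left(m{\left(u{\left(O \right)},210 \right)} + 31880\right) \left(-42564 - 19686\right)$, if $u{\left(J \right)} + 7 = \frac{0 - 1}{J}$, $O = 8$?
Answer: $-1984525850$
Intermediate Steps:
$u{\left(J \right)} = -7 - \frac{1}{J}$ ($u{\left(J \right)} = -7 + \frac{0 - 1}{J} = -7 - \frac{1}{J}$)
$m{\left(X,h \right)} = - \frac{1}{15}$ ($m{\left(X,h \right)} = \frac{1}{5 \left(-3\right)} = \frac{1}{5} \left(- \frac{1}{3}\right) = - \frac{1}{15}$)
$\left(m{\left(u{\left(O \right)},210 \right)} + 31880\right) \left(-42564 - 19686\right) = \left(- \frac{1}{15} + 31880\right) \left(-42564 - 19686\right) = \frac{478199}{15} \left(-62250\right) = -1984525850$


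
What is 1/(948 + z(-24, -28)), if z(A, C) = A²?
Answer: 1/1524 ≈ 0.00065617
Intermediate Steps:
1/(948 + z(-24, -28)) = 1/(948 + (-24)²) = 1/(948 + 576) = 1/1524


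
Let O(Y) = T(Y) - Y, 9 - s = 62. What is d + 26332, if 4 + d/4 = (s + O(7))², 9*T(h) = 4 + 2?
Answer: 363580/9 ≈ 40398.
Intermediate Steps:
s = -53 (s = 9 - 1*62 = 9 - 62 = -53)
T(h) = ⅔ (T(h) = (4 + 2)/9 = (⅑)*6 = ⅔)
O(Y) = ⅔ - Y
d = 126592/9 (d = -16 + 4*(-53 + (⅔ - 1*7))² = -16 + 4*(-53 + (⅔ - 7))² = -16 + 4*(-53 - 19/3)² = -16 + 4*(-178/3)² = -16 + 4*(31684/9) = -16 + 126736/9 = 126592/9 ≈ 14066.)
d + 26332 = 126592/9 + 26332 = 363580/9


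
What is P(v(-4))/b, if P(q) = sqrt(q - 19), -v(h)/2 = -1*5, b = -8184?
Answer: -I/2728 ≈ -0.00036657*I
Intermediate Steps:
v(h) = 10 (v(h) = -(-2)*5 = -2*(-5) = 10)
P(q) = sqrt(-19 + q)
P(v(-4))/b = sqrt(-19 + 10)/(-8184) = sqrt(-9)*(-1/8184) = (3*I)*(-1/8184) = -I/2728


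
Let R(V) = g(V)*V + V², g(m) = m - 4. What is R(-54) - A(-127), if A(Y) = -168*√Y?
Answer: 6048 + 168*I*√127 ≈ 6048.0 + 1893.3*I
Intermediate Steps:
g(m) = -4 + m
R(V) = V² + V*(-4 + V) (R(V) = (-4 + V)*V + V² = V*(-4 + V) + V² = V² + V*(-4 + V))
R(-54) - A(-127) = 2*(-54)*(-2 - 54) - (-168)*√(-127) = 2*(-54)*(-56) - (-168)*I*√127 = 6048 - (-168)*I*√127 = 6048 + 168*I*√127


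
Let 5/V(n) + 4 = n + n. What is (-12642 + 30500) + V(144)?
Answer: 5071677/284 ≈ 17858.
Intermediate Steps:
V(n) = 5/(-4 + 2*n) (V(n) = 5/(-4 + (n + n)) = 5/(-4 + 2*n))
(-12642 + 30500) + V(144) = (-12642 + 30500) + 5/(2*(-2 + 144)) = 17858 + (5/2)/142 = 17858 + (5/2)*(1/142) = 17858 + 5/284 = 5071677/284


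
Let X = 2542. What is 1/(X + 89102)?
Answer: 1/91644 ≈ 1.0912e-5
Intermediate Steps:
1/(X + 89102) = 1/(2542 + 89102) = 1/91644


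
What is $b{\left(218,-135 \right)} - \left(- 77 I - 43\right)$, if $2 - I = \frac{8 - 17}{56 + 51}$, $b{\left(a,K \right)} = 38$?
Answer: $\frac{25838}{107} \approx 241.48$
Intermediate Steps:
$I = \frac{223}{107}$ ($I = 2 - \frac{8 - 17}{56 + 51} = 2 - - \frac{9}{107} = 2 + \frac{9}{107} = \frac{223}{107} \approx 2.0841$)
$b{\left(218,-135 \right)} - \left(- 77 I - 43\right) = 38 - \left(\left(-77\right) \frac{223}{107} - 43\right) = 38 - \left(- \frac{17171}{107} - 43\right) = 38 - - \frac{21772}{107} = 38 + \frac{21772}{107} = \frac{25838}{107}$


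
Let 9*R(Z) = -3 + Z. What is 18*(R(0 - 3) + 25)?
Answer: 438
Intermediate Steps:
R(Z) = -1/3 + Z/9 (R(Z) = (-3 + Z)/9 = -1/3 + Z/9)
18*(R(0 - 3) + 25) = 18*((-1/3 + (0 - 3)/9) + 25) = 18*((-1/3 + (1/9)*(-3)) + 25) = 18*((-1/3 - 1/3) + 25) = 18*(-2/3 + 25) = 18*(73/3) = 438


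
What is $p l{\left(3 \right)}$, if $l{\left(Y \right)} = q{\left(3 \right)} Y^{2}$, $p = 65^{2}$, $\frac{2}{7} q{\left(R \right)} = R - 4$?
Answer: $- \frac{266175}{2} \approx -1.3309 \cdot 10^{5}$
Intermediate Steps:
$q{\left(R \right)} = -14 + \frac{7 R}{2}$ ($q{\left(R \right)} = \frac{7 \left(R - 4\right)}{2} = \frac{7 \left(-4 + R\right)}{2} = -14 + \frac{7 R}{2}$)
$p = 4225$
$l{\left(Y \right)} = - \frac{7 Y^{2}}{2}$ ($l{\left(Y \right)} = \left(-14 + \frac{7}{2} \cdot 3\right) Y^{2} = \left(-14 + \frac{21}{2}\right) Y^{2} = - \frac{7 Y^{2}}{2}$)
$p l{\left(3 \right)} = 4225 \left(- \frac{7 \cdot 3^{2}}{2}\right) = 4225 \left(\left(- \frac{7}{2}\right) 9\right) = 4225 \left(- \frac{63}{2}\right) = - \frac{266175}{2}$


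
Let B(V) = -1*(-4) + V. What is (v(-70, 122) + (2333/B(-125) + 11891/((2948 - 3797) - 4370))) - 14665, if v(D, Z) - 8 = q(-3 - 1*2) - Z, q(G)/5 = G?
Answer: -9362325934/631499 ≈ -14826.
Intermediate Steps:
q(G) = 5*G
B(V) = 4 + V
v(D, Z) = -17 - Z (v(D, Z) = 8 + (5*(-3 - 1*2) - Z) = 8 + (5*(-3 - 2) - Z) = 8 + (5*(-5) - Z) = 8 + (-25 - Z) = -17 - Z)
(v(-70, 122) + (2333/B(-125) + 11891/((2948 - 3797) - 4370))) - 14665 = ((-17 - 1*122) + (2333/(4 - 125) + 11891/((2948 - 3797) - 4370))) - 14665 = ((-17 - 122) + (2333/(-121) + 11891/(-849 - 4370))) - 14665 = (-139 + (2333*(-1/121) + 11891/(-5219))) - 14665 = (-139 + (-2333/121 + 11891*(-1/5219))) - 14665 = (-139 + (-2333/121 - 11891/5219)) - 14665 = (-139 - 13614738/631499) - 14665 = -101393099/631499 - 14665 = -9362325934/631499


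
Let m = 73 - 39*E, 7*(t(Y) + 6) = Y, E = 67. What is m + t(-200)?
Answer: -18022/7 ≈ -2574.6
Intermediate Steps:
t(Y) = -6 + Y/7
m = -2540 (m = 73 - 39*67 = 73 - 2613 = -2540)
m + t(-200) = -2540 + (-6 + (1/7)*(-200)) = -2540 + (-6 - 200/7) = -2540 - 242/7 = -18022/7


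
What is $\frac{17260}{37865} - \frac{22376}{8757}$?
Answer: $- \frac{139224284}{66316761} \approx -2.0994$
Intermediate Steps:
$\frac{17260}{37865} - \frac{22376}{8757} = 17260 \cdot \frac{1}{37865} - \frac{22376}{8757} = \frac{3452}{7573} - \frac{22376}{8757} = - \frac{139224284}{66316761}$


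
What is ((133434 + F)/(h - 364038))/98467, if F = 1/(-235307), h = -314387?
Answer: -31397954237/15719089861288825 ≈ -1.9974e-6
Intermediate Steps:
F = -1/235307 ≈ -4.2498e-6
((133434 + F)/(h - 364038))/98467 = ((133434 - 1/235307)/(-314387 - 364038))/98467 = ((31397954237/235307)/(-678425))*(1/98467) = ((31397954237/235307)*(-1/678425))*(1/98467) = -31397954237/159638151475*1/98467 = -31397954237/15719089861288825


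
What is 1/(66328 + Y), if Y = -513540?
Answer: -1/447212 ≈ -2.2361e-6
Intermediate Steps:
1/(66328 + Y) = 1/(66328 - 513540) = 1/(-447212) = -1/447212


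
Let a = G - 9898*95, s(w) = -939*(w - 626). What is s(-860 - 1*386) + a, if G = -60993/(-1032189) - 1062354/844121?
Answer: 237426252745315003/290430803623 ≈ 8.1750e+5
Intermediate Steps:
G = -348354880251/290430803623 (G = -60993*(-1/1032189) - 1062354*1/844121 = 20331/344063 - 1062354/844121 = -348354880251/290430803623 ≈ -1.1994)
s(w) = 587814 - 939*w (s(w) = -939*(-626 + w) = 587814 - 939*w)
a = -273095337309623381/290430803623 (a = -348354880251/290430803623 - 9898*95 = -348354880251/290430803623 - 940310 = -273095337309623381/290430803623 ≈ -9.4031e+5)
s(-860 - 1*386) + a = (587814 - 939*(-860 - 1*386)) - 273095337309623381/290430803623 = (587814 - 939*(-860 - 386)) - 273095337309623381/290430803623 = (587814 - 939*(-1246)) - 273095337309623381/290430803623 = (587814 + 1169994) - 273095337309623381/290430803623 = 1757808 - 273095337309623381/290430803623 = 237426252745315003/290430803623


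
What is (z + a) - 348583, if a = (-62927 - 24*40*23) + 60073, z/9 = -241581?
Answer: -2547746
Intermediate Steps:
z = -2174229 (z = 9*(-241581) = -2174229)
a = -24934 (a = (-62927 - 960*23) + 60073 = (-62927 - 22080) + 60073 = -85007 + 60073 = -24934)
(z + a) - 348583 = (-2174229 - 24934) - 348583 = -2199163 - 348583 = -2547746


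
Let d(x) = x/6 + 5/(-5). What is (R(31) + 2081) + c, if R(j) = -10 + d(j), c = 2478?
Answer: 27319/6 ≈ 4553.2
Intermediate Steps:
d(x) = -1 + x/6 (d(x) = x*(1/6) + 5*(-1/5) = x/6 - 1 = -1 + x/6)
R(j) = -11 + j/6 (R(j) = -10 + (-1 + j/6) = -11 + j/6)
(R(31) + 2081) + c = ((-11 + (1/6)*31) + 2081) + 2478 = ((-11 + 31/6) + 2081) + 2478 = (-35/6 + 2081) + 2478 = 12451/6 + 2478 = 27319/6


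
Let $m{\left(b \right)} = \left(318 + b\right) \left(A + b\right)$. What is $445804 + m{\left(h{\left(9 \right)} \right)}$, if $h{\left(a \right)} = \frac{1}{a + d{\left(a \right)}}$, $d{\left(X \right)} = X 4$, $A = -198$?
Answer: $\frac{775256401}{2025} \approx 3.8284 \cdot 10^{5}$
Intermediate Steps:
$d{\left(X \right)} = 4 X$
$h{\left(a \right)} = \frac{1}{5 a}$ ($h{\left(a \right)} = \frac{1}{a + 4 a} = \frac{1}{5 a}$)
$m{\left(b \right)} = \left(-198 + b\right) \left(318 + b\right)$ ($m{\left(b \right)} = \left(318 + b\right) \left(-198 + b\right) = \left(-198 + b\right) \left(318 + b\right)$)
$445804 + m{\left(h{\left(9 \right)} \right)} = 445804 + \left(-62964 + \left(\frac{1}{5 \cdot 9}\right)^{2} + 120 \frac{1}{5 \cdot 9}\right) = 445804 + \left(-62964 + \left(\frac{1}{5} \cdot \frac{1}{9}\right)^{2} + 120 \cdot \frac{1}{5} \cdot \frac{1}{9}\right) = 445804 + \left(-62964 + \left(\frac{1}{45}\right)^{2} + 120 \cdot \frac{1}{45}\right) = 445804 + \left(-62964 + \frac{1}{2025} + \frac{8}{3}\right) = 445804 - \frac{127496699}{2025} = \frac{775256401}{2025}$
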